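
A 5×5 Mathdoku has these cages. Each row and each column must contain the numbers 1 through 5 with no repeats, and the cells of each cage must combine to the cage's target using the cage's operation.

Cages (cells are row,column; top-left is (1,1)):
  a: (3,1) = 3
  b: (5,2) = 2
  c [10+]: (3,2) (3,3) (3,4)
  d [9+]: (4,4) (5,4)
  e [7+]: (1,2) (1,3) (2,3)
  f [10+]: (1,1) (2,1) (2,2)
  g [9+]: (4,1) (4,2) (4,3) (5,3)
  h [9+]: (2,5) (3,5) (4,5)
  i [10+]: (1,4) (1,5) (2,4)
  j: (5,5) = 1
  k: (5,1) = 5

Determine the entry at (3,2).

4

Cage a is given; hence (3,1) = 3.
K is a freebie, so (5,1) = 5.
Cage b is a single given cell, so (5,2) = 2.
Row 5 already has 5, which forces (5,4) = 4.
Cage j is given, so (5,5) = 1.
Cage g needs sum 9, which forces (4,2) = 3.
Column 4 already has 4, which forces (4,4) = 5.
1 is placed in row 5, leaving (5,3) = 3.
Cage i has sum 10; hence (1,5) = 5.
Cage h has sum 9; hence (2,5) = 3.
Column 4 already has 5, leaving (3,4) = 1.
The 3 cells of cage i must have sum 10, leaving (1,4) = 3.
Row 2 now contains 3; hence (2,4) = 2.
Cage e needs sum 7; hence (1,3) = 2.
The 3 cells of cage f must have sum 10, leaving (2,2) = 5.
Column 2 now contains 5, so (3,2) = 4.
Row 3 already has 4; hence (3,3) = 5.
Row 3 already has 4, leaving (3,5) = 2.
2 is placed in column 3, which forces (4,3) = 1.
2 is placed in column 5, which forces (4,5) = 4.
Column 2 now contains 4, which forces (1,2) = 1.
Column 3 now contains 1, which forces (2,3) = 4.
Row 4 now contains 1, leaving (4,1) = 2.
1 is placed in row 1, which forces (1,1) = 4.
Row 2 already has 4, which forces (2,1) = 1.
Filled in: 4 1 2 3 5 / 1 5 4 2 3 / 3 4 5 1 2 / 2 3 1 5 4 / 5 2 3 4 1.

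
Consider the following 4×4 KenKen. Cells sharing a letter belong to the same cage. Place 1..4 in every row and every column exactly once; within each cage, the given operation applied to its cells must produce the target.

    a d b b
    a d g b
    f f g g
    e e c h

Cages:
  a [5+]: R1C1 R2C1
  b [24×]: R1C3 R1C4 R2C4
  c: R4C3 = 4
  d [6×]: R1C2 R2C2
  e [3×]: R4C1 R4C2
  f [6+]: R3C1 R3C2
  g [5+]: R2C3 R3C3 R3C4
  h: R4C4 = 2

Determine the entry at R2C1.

4

C is a freebie, leaving R4C3 = 4.
H is a freebie, so R4C4 = 2.
The 3 cells of cage b must have product 24, which forces R1C3 = 2.
Cage g needs sum 5, leaving R2C3 = 1.
The 3 cells of cage g must have sum 5, which forces R3C3 = 3.
Column 4 already has 2, leaving R3C4 = 1.
Row 1 already has 2, which forces R1C2 = 3.
3 is placed in row 1, which forces R1C4 = 4.
The two cells of cage d must have product 6, leaving R2C2 = 2.
4 is placed in column 4, so R2C4 = 3.
Column 2 now contains 2; hence R3C2 = 4.
Column 2 now contains 3, which forces R4C2 = 1.
3 is placed in row 1, so R1C1 = 1.
2 is placed in row 2; hence R2C1 = 4.
4 is placed in row 3; hence R3C1 = 2.
Row 4 already has 1, which forces R4C1 = 3.
Completed grid: 1 3 2 4 / 4 2 1 3 / 2 4 3 1 / 3 1 4 2.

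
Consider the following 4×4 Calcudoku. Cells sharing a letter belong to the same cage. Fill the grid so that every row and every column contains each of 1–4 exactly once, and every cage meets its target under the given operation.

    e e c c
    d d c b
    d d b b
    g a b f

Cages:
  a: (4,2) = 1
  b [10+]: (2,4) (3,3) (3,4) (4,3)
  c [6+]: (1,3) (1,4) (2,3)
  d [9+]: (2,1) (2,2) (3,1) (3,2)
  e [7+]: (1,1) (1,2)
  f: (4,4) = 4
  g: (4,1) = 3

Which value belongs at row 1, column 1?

G is a freebie, so (4,1) = 3.
A is a freebie, leaving (4,2) = 1.
F is a freebie, so (4,4) = 4.
Column 1 already has 3, so (1,1) = 4.
Cage e's pair has sum 7; hence (1,2) = 3.
4 is placed in row 4; hence (4,3) = 2.
2 is placed in column 3, which forces (1,3) = 1.
Cage c has sum 6, so (1,4) = 2.
Cage c needs sum 6, so (2,3) = 3.
Row 2 now contains 3, so (2,4) = 1.
Column 3 now contains 3, which forces (3,3) = 4.
Column 4 already has 1, which forces (3,4) = 3.
Row 2 now contains 1, leaving (2,1) = 2.
Cage d has sum 9, leaving (2,2) = 4.
Cage d needs sum 9, so (3,1) = 1.
Row 3 now contains 4, so (3,2) = 2.
Completed grid: 4 3 1 2 / 2 4 3 1 / 1 2 4 3 / 3 1 2 4.

4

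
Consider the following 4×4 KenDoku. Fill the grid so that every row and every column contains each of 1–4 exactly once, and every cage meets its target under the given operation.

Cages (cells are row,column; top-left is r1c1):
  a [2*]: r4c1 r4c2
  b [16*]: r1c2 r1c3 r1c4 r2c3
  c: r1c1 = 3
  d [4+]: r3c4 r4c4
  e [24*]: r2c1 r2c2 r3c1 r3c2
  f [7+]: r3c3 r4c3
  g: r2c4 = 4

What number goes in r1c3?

Cage c is given, leaving r1c1 = 3.
The 4 cells of cage b must have product 16; hence r2c3 = 2.
Cage g is a single given cell, so r2c4 = 4.
Row 2 now contains 4, which forces r2c1 = 1.
Cage e needs product 24; hence r2c2 = 3.
1 is placed in column 1, which forces r4c1 = 2.
Row 4 now contains 2, so r4c2 = 1.
Row 4 already has 1, leaving r4c4 = 3.
Column 1 already has 2, so r3c1 = 4.
The 4 cells of cage e must have product 24; hence r3c2 = 2.
The two cells of cage f must have sum 7, leaving r3c3 = 3.
Column 4 already has 3, which forces r3c4 = 1.
3 is placed in row 4; hence r4c3 = 4.
2 is placed in column 2, which forces r1c2 = 4.
4 is placed in column 3, leaving r1c3 = 1.
1 is placed in column 4, which forces r1c4 = 2.
The full grid is 3 4 1 2 / 1 3 2 4 / 4 2 3 1 / 2 1 4 3.

1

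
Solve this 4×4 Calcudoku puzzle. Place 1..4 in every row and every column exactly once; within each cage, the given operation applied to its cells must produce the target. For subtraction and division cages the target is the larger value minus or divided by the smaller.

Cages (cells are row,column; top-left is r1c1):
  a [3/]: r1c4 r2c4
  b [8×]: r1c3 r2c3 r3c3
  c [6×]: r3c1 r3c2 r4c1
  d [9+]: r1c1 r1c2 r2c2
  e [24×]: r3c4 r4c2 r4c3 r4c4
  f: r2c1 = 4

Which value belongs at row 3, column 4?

2

F is a freebie; hence r2c1 = 4.
The 3 cells of cage d must have sum 9, which forces r1c2 = 4.
Cage b has product 8, so r3c3 = 4.
Cage e has product 24; hence r4c4 = 4.
Column 3 needs a 3, and only r4c3 is open for it.
In column 4, 2 can only go at r3c4, so r3c4 = 2.
The 3 cells of cage c must have product 6, leaving r4c1 = 2.
The 4 cells of cage e must have product 24, so r4c2 = 1.
Column 1 now contains 2, which forces r1c1 = 3.
Row 1 already has 3, which forces r1c4 = 1.
Cage d needs sum 9, so r2c2 = 2.
Row 2 now contains 2; hence r2c3 = 1.
1 is placed in column 4; hence r2c4 = 3.
Cage c needs product 6; hence r3c1 = 1.
1 is placed in column 2, which forces r3c2 = 3.
Row 1 now contains 1, so r1c3 = 2.
The full grid is 3 4 2 1 / 4 2 1 3 / 1 3 4 2 / 2 1 3 4.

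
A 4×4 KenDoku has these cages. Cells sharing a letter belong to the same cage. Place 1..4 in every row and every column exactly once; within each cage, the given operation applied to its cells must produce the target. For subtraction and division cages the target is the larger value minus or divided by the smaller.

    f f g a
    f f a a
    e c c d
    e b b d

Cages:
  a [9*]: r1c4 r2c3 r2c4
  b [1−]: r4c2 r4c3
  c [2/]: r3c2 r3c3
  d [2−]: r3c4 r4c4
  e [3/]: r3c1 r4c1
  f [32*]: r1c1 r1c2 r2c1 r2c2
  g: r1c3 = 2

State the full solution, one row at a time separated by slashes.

G is a freebie; hence r1c3 = 2.
The 3 cells of cage a must have product 9, which forces r1c4 = 3.
Cage a needs product 9, which forces r2c3 = 3.
Cage a needs product 9; hence r2c4 = 1.
The two cells of cage c must have quotient 2, so r3c2 = 2.
Row 3 already has 2, which forces r3c4 = 4.
2 is placed in column 2, which forces r4c2 = 3.
4 is placed in column 4, so r4c4 = 2.
The 4 cells of cage f must have product 32, leaving r1c1 = 4.
The 4 cells of cage f must have product 32; hence r1c2 = 1.
Cage f needs product 32, leaving r2c1 = 2.
2 is placed in column 2, leaving r2c2 = 4.
Cage e's pair has quotient 3, leaving r3c1 = 3.
Row 3 now contains 4, which forces r3c3 = 1.
Row 4 now contains 3, so r4c1 = 1.
The two cells of cage b must have difference 1, so r4c3 = 4.

4 1 2 3 / 2 4 3 1 / 3 2 1 4 / 1 3 4 2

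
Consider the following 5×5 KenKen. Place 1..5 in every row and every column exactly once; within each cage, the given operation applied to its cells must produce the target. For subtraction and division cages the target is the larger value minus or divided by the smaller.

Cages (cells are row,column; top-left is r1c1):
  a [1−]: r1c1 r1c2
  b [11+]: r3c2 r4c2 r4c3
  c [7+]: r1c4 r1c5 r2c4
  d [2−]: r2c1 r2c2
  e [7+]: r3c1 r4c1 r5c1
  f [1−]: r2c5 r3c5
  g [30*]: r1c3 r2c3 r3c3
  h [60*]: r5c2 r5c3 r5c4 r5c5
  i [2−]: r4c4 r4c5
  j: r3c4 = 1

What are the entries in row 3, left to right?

4 5 2 1 3

Cage j is given, which forces r3c4 = 1.
In row 5, 2 can only go at r5c1, so r5c1 = 2.
Column 1 already has 2, so r3c1 = 4.
Cage e has sum 7; hence r4c1 = 1.
Row 1 needs a 1, and only r1c5 is open for it.
In row 2, 1 can only go at r2c2, so r2c2 = 1.
Cage d needs two cells with difference 2, which forces r2c1 = 3.
Cage h needs product 60, leaving r5c3 = 1.
Column 1 already has 3, so r1c1 = 5.
The two cells of cage a must have difference 1, leaving r1c2 = 4.
Row 1 now contains 4; hence r1c4 = 2.
Column 4 now contains 2, so r2c4 = 4.
4 is placed in row 2, leaving r2c5 = 2.
Row 1 now contains 2, leaving r1c3 = 3.
Row 2 already has 2, leaving r2c3 = 5.
The 3 cells of cage g must have product 30; hence r3c3 = 2.
Cage f's pair has difference 1, so r3c5 = 3.
Column 3 now contains 3, which forces r4c3 = 4.
Column 5 already has 3, which forces r4c5 = 5.
Cage h has product 60, which forces r5c5 = 4.
Row 3 already has 3, leaving r3c2 = 5.
Row 4 now contains 5; hence r4c2 = 2.
Row 4 now contains 5, which forces r4c4 = 3.
5 is placed in column 2, so r5c2 = 3.
Column 4 already has 3, which forces r5c4 = 5.
Completed grid: 5 4 3 2 1 / 3 1 5 4 2 / 4 5 2 1 3 / 1 2 4 3 5 / 2 3 1 5 4.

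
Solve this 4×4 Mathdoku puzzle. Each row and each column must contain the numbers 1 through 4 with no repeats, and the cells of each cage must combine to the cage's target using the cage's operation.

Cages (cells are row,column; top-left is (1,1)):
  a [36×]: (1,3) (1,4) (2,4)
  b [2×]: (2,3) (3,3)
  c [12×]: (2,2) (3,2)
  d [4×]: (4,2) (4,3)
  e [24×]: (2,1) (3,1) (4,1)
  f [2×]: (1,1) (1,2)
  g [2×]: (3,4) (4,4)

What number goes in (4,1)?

Cage a has product 36, leaving (1,3) = 3.
Cage a has product 36; hence (1,4) = 4.
Cage a needs product 36, so (2,4) = 3.
Row 2 already has 3, leaving (2,2) = 4.
Cage c's pair has product 12, so (3,2) = 3.
Column 2 already has 4, so (4,2) = 1.
Row 4 now contains 1, which forces (4,3) = 4.
Row 4 now contains 1, so (4,4) = 2.
Cage f needs two cells with product 2, leaving (1,1) = 1.
1 is placed in column 2, which forces (1,2) = 2.
Row 2 now contains 4; hence (2,1) = 2.
Row 2 now contains 2, so (2,3) = 1.
The 3 cells of cage e must have product 24; hence (3,1) = 4.
Column 3 already has 1; hence (3,3) = 2.
Column 4 now contains 2, so (3,4) = 1.
2 is placed in row 4; hence (4,1) = 3.
Filled in: 1 2 3 4 / 2 4 1 3 / 4 3 2 1 / 3 1 4 2.

3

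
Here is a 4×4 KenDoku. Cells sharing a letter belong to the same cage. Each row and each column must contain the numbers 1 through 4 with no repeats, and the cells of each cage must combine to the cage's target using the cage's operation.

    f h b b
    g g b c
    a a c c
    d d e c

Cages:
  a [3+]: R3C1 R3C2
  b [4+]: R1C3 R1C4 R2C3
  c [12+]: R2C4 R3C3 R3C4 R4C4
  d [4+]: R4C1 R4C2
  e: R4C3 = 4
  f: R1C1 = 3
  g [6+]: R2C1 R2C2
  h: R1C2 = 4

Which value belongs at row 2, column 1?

F is a freebie; hence R1C1 = 3.
Cage h is given, which forces R1C2 = 4.
The 3 cells of cage b must have sum 4, so R1C3 = 2.
Cage b has sum 4, so R1C4 = 1.
Column 2 already has 4, which forces R2C2 = 2.
The 3 cells of cage b must have sum 4, which forces R2C3 = 1.
2 is placed in column 2, which forces R3C2 = 1.
Column 1 already has 3, which forces R4C1 = 1.
1 is placed in column 2, which forces R4C2 = 3.
Cage e is a single given cell, so R4C3 = 4.
Row 4 already has 4, so R4C4 = 2.
2 is placed in row 2; hence R2C1 = 4.
The 4 cells of cage c must have sum 12, leaving R2C4 = 3.
Row 3 already has 1; hence R3C1 = 2.
4 is placed in column 3; hence R3C3 = 3.
Cage c has sum 12, leaving R3C4 = 4.
The full grid is 3 4 2 1 / 4 2 1 3 / 2 1 3 4 / 1 3 4 2.

4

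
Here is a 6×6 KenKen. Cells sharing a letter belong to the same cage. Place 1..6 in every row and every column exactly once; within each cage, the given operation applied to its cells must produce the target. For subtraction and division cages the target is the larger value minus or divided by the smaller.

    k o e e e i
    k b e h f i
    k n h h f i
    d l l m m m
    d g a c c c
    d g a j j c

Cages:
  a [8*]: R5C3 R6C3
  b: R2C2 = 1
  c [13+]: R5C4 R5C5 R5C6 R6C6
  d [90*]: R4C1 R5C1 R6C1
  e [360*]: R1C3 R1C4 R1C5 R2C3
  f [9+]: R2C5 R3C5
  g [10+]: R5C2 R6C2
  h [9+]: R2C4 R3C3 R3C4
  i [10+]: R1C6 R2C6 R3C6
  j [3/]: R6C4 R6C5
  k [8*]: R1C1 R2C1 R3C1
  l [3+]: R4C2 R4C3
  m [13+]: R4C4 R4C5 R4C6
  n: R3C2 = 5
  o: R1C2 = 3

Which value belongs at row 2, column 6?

3

O is a freebie, which forces R1C2 = 3.
B is a freebie, so R2C2 = 1.
Cage n is given; hence R3C2 = 5.
Column 2 now contains 1, leaving R4C2 = 2.
2 is placed in row 4, which forces R4C3 = 1.
Row 4 needs a 5, and only R4C1 is open for it.
In row 6, 5 can only go at R6C6, so R6C6 = 5.
Column 3 needs a 5, and only R1C3 is open for it.
Column 6 needs a 2, and only R5C6 is open for it.
Row 5 now contains 2, which forces R5C3 = 4.
Cage a's pair has product 8, leaving R6C3 = 2.
4 is placed in row 5, leaving R5C2 = 6.
Cage g's pair has sum 10; hence R6C2 = 4.
Row 5 now contains 6, leaving R5C1 = 3.
Cage d needs product 90; hence R6C1 = 6.
In column 5, 2 can only go at R1C5, so R1C5 = 2.
Cage e has product 360, leaving R1C4 = 6.
6 is placed in row 1, which forces R1C6 = 1.
The 4 cells of cage e must have product 360, which forces R2C3 = 6.
6 is placed in row 2, leaving R2C6 = 3.
6 is placed in column 3, which forces R3C3 = 3.
Column 6 already has 3, which forces R3C6 = 6.
Column 6 already has 6, leaving R4C6 = 4.
Row 1 already has 1, leaving R1C1 = 4.
The 3 cells of cage k must have product 8, so R2C1 = 2.
3 is placed in row 2, which forces R2C5 = 5.
Cage k has product 8, so R3C1 = 1.
Row 3 already has 6, so R3C5 = 4.
Row 4 now contains 4, leaving R4C4 = 3.
The 3 cells of cage m must have sum 13, which forces R4C5 = 6.
5 is placed in column 5; hence R5C5 = 1.
Column 4 now contains 3, leaving R6C4 = 1.
1 is placed in column 5; hence R6C5 = 3.
5 is placed in row 2; hence R2C4 = 4.
Row 3 already has 4, leaving R3C4 = 2.
Row 5 now contains 1, leaving R5C4 = 5.
Filled in: 4 3 5 6 2 1 / 2 1 6 4 5 3 / 1 5 3 2 4 6 / 5 2 1 3 6 4 / 3 6 4 5 1 2 / 6 4 2 1 3 5.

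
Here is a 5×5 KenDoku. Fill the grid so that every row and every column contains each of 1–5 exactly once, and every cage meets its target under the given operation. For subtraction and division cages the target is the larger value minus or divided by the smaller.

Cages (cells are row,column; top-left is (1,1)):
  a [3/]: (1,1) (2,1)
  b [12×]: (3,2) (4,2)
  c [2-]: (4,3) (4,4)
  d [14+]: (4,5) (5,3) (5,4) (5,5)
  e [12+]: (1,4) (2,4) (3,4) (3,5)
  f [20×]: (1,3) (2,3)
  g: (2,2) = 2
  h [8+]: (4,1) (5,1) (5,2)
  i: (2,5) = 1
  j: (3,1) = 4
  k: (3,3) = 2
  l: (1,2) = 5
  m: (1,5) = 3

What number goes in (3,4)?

Cage l is a single given cell, leaving (1,2) = 5.
Row 1 already has 5, so (1,3) = 4.
Cage m is given, leaving (1,5) = 3.
Cage g is a single given cell, leaving (2,2) = 2.
Column 3 already has 4, which forces (2,3) = 5.
Cage i is given, which forces (2,5) = 1.
Cage j is given, which forces (3,1) = 4.
4 is placed in row 3, leaving (3,2) = 3.
K is a freebie, which forces (3,3) = 2.
Row 3 now contains 2, so (3,5) = 5.
Column 2 already has 3, so (4,2) = 4.
Row 4 now contains 4; hence (4,5) = 2.
4 is placed in column 2, leaving (5,2) = 1.
Row 5 already has 1, so (5,3) = 3.
Column 5 now contains 2, leaving (5,5) = 4.
Row 1 already has 3, so (1,1) = 1.
Cage e needs sum 12, which forces (1,4) = 2.
1 is placed in row 2; hence (2,1) = 3.
The 4 cells of cage e must have sum 12, which forces (2,4) = 4.
Row 3 now contains 5, so (3,4) = 1.
Cage h needs sum 8; hence (4,1) = 5.
Column 3 already has 3, leaving (4,3) = 1.
The two cells of cage c must have difference 2, leaving (4,4) = 3.
The 3 cells of cage h must have sum 8, so (5,1) = 2.
Cage d has sum 14, so (5,4) = 5.
Filled in: 1 5 4 2 3 / 3 2 5 4 1 / 4 3 2 1 5 / 5 4 1 3 2 / 2 1 3 5 4.

1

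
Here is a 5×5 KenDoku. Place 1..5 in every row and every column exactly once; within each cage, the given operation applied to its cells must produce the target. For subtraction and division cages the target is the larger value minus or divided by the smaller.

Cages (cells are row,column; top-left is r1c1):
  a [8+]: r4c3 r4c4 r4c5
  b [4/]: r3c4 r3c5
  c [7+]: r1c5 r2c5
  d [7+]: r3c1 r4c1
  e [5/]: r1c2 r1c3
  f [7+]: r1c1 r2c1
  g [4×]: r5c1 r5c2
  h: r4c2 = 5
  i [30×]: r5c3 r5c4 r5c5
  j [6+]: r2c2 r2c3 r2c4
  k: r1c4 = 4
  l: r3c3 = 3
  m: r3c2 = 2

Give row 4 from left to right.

2 5 4 3 1

Cage k is a single given cell, so r1c4 = 4.
Cage m is a single given cell, leaving r3c2 = 2.
Cage l is a single given cell, so r3c3 = 3.
Column 4 already has 4, which forces r3c4 = 1.
Row 3 already has 1; hence r3c5 = 4.
Cage h is a single given cell, leaving r4c2 = 5.
5 is placed in column 2, so r1c2 = 1.
The two cells of cage e must have quotient 5, leaving r1c3 = 5.
5 is placed in row 1, which forces r1c5 = 2.
Column 2 now contains 1, leaving r2c2 = 3.
Row 2 already has 3, so r2c4 = 2.
Column 5 already has 2, which forces r2c5 = 5.
Row 3 already has 4, leaving r3c1 = 5.
Cage d's pair has sum 7; hence r4c1 = 2.
The 3 cells of cage a must have sum 8; hence r4c3 = 4.
Cage a needs sum 8, leaving r4c4 = 3.
Cage a needs sum 8; hence r4c5 = 1.
Column 2 now contains 1, so r5c2 = 4.
Column 3 already has 5, leaving r5c3 = 2.
Column 4 already has 3, so r5c4 = 5.
Column 5 now contains 5, so r5c5 = 3.
2 is placed in row 1, which forces r1c1 = 3.
Row 2 already has 5, leaving r2c1 = 4.
Row 2 already has 2, which forces r2c3 = 1.
Row 5 now contains 4, which forces r5c1 = 1.
The full grid is 3 1 5 4 2 / 4 3 1 2 5 / 5 2 3 1 4 / 2 5 4 3 1 / 1 4 2 5 3.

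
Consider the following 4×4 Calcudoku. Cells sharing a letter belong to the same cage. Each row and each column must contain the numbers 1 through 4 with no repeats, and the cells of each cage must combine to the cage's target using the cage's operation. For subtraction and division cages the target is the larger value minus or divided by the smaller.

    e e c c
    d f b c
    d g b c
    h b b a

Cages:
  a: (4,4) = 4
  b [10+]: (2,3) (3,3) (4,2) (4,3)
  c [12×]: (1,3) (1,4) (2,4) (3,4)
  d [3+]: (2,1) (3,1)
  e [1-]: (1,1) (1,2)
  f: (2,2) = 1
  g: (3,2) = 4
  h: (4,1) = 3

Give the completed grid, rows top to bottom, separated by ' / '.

Cage f is a single given cell, leaving (2,2) = 1.
G is a freebie, which forces (3,2) = 4.
Cage h is a single given cell, which forces (4,1) = 3.
Row 4 now contains 3, leaving (4,2) = 2.
Cage a is given; hence (4,4) = 4.
Column 2 now contains 2, which forces (1,2) = 3.
Cage c needs product 12; hence (1,3) = 2.
3 is placed in row 1, which forces (1,4) = 1.
Row 2 already has 1, which forces (2,1) = 2.
Cage b needs sum 10; hence (2,3) = 4.
Row 2 now contains 2; hence (2,4) = 3.
Cage d's pair has sum 3, so (3,1) = 1.
Cage b needs sum 10, which forces (3,3) = 3.
3 is placed in column 4, leaving (3,4) = 2.
Row 4 now contains 4, leaving (4,3) = 1.
Row 1 already has 2, which forces (1,1) = 4.

4 3 2 1 / 2 1 4 3 / 1 4 3 2 / 3 2 1 4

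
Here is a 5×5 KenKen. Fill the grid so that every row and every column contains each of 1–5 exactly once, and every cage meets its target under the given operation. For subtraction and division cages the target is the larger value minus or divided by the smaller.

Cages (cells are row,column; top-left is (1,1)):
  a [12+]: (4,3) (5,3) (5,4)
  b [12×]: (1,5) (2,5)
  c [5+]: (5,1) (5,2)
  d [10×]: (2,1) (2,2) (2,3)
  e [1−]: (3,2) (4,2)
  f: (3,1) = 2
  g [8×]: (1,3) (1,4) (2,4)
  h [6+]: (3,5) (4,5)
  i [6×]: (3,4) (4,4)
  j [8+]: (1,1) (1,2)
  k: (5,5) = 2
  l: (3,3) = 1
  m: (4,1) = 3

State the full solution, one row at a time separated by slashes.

F is a freebie, leaving (3,1) = 2.
Cage l is given; hence (3,3) = 1.
Row 3 now contains 2, leaving (3,4) = 3.
M is a freebie; hence (4,1) = 3.
3 is placed in column 4, which forces (4,4) = 2.
Cage k is a single given cell, so (5,5) = 2.
3 is placed in column 1, which forces (1,1) = 5.
Cage j's pair has sum 8; hence (1,2) = 3.
The 3 cells of cage g must have product 8, which forces (1,3) = 2.
Row 1 now contains 3, so (1,5) = 4.
Column 1 now contains 5, leaving (2,1) = 1.
2 is placed in column 3, leaving (2,3) = 5.
Row 2 already has 1, which forces (2,4) = 4.
4 is placed in column 5, leaving (2,5) = 3.
The two cells of cage h must have sum 6, so (3,5) = 5.
Column 3 now contains 5; hence (4,3) = 4.
The two cells of cage h must have sum 6, so (4,5) = 1.
Column 1 already has 1; hence (5,1) = 4.
Row 5 already has 4; hence (5,2) = 1.
The 3 cells of cage a must have sum 12, so (5,3) = 3.
4 is placed in column 4, so (5,4) = 5.
4 is placed in row 1, leaving (1,4) = 1.
5 is placed in row 2, so (2,2) = 2.
5 is placed in row 3; hence (3,2) = 4.
Row 4 now contains 4, which forces (4,2) = 5.

5 3 2 1 4 / 1 2 5 4 3 / 2 4 1 3 5 / 3 5 4 2 1 / 4 1 3 5 2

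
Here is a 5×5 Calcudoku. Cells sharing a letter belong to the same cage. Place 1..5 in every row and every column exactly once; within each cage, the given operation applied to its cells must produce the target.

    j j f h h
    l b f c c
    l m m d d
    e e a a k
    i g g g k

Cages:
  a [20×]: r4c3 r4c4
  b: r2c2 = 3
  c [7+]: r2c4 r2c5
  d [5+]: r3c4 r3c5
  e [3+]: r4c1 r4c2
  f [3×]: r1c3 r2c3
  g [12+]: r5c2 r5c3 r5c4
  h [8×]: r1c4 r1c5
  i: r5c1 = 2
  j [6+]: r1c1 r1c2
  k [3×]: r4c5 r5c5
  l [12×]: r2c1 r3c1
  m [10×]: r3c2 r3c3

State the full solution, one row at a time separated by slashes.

5 1 3 4 2 / 4 3 1 2 5 / 3 5 2 1 4 / 1 2 4 5 3 / 2 4 5 3 1

B is a freebie, which forces r2c2 = 3.
3 is placed in row 2, so r2c3 = 1.
Cage i is a single given cell, leaving r5c1 = 2.
Column 3 now contains 1, which forces r1c3 = 3.
3 is placed in row 2; hence r2c1 = 4.
Cage l needs two cells with product 12, so r3c1 = 3.
Column 1 already has 2; hence r4c1 = 1.
Cage e's pair has sum 3, leaving r4c2 = 2.
1 is placed in row 4, which forces r4c5 = 3.
3 is placed in column 5, leaving r5c5 = 1.
Column 1 already has 1, which forces r1c1 = 5.
The two cells of cage j must have sum 6, leaving r1c2 = 1.
Column 2 now contains 2, leaving r3c2 = 5.
Cage m's pair has product 10, so r3c3 = 2.
Cage d needs two cells with sum 5, which forces r3c4 = 1.
The two cells of cage d must have sum 5; hence r3c5 = 4.
5 is placed in column 2; hence r5c2 = 4.
4 is placed in row 5, which forces r5c3 = 5.
Cage g has sum 12, leaving r5c4 = 3.
Cage h needs two cells with product 8, so r1c4 = 4.
Column 5 already has 4, leaving r1c5 = 2.
Column 5 now contains 2; hence r2c5 = 5.
Column 3 now contains 5, which forces r4c3 = 4.
Cage a's pair has product 20, which forces r4c4 = 5.
Row 2 now contains 5, leaving r2c4 = 2.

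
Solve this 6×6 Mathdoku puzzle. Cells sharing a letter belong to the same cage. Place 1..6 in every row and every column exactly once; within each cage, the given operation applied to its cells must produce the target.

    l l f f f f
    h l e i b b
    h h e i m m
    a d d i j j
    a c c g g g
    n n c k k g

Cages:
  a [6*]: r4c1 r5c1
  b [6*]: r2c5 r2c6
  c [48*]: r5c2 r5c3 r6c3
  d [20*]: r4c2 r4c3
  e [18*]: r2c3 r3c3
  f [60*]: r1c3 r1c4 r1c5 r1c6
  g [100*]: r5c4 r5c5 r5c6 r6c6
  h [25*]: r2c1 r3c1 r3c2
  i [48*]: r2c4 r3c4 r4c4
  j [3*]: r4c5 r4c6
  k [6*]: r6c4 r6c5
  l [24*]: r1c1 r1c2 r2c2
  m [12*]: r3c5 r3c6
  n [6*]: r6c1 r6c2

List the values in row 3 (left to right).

1 5 6 2 4 3

Cage h needs product 25, so r2c1 = 5.
Cage h needs product 25, so r3c1 = 1.
The 3 cells of cage h must have product 25, so r3c2 = 5.
Column 2 already has 5, so r4c2 = 4.
Row 4 now contains 4; hence r4c3 = 5.
The 4 cells of cage g must have product 100; hence r6c6 = 5.
In row 2, 4 can only go at r2c4, so r2c4 = 4.
In row 4, 6 can only go at r4c4, so r4c4 = 6.
Column 4 already has 6, so r3c4 = 2.
In row 3, 6 can only go at r3c3, so r3c3 = 6.
6 is placed in column 3; hence r2c3 = 3.
Cage c has product 48, which forces r5c2 = 6.
The 3 cells of cage l must have product 24, so r1c1 = 4.
Cage l has product 24, leaving r1c2 = 3.
Cage l has product 24, which forces r2c2 = 2.
Column 2 already has 2, so r6c2 = 1.
Row 6 now contains 1, leaving r6c4 = 3.
The two cells of cage n must have product 6, leaving r6c1 = 6.
Cage k needs two cells with product 6, so r6c5 = 2.
Cage c needs product 48, leaving r5c3 = 2.
Row 6 now contains 2, which forces r6c3 = 4.
Column 3 already has 2; hence r1c3 = 1.
Cage f has product 60, so r1c4 = 5.
The 4 cells of cage f must have product 60, leaving r1c5 = 6.
Cage f needs product 60, so r1c6 = 2.
Column 5 already has 6, leaving r2c5 = 1.
Row 2 now contains 1, so r2c6 = 6.
Cage a's pair has product 6, which forces r4c1 = 2.
1 is placed in column 5; hence r4c5 = 3.
Row 4 already has 3, which forces r4c6 = 1.
Row 5 already has 2, which forces r5c1 = 3.
Column 4 already has 5, which forces r5c4 = 1.
1 is placed in column 6, so r5c6 = 4.
Column 5 now contains 3, so r3c5 = 4.
Column 6 now contains 4; hence r3c6 = 3.
Row 5 now contains 4, leaving r5c5 = 5.
Filled in: 4 3 1 5 6 2 / 5 2 3 4 1 6 / 1 5 6 2 4 3 / 2 4 5 6 3 1 / 3 6 2 1 5 4 / 6 1 4 3 2 5.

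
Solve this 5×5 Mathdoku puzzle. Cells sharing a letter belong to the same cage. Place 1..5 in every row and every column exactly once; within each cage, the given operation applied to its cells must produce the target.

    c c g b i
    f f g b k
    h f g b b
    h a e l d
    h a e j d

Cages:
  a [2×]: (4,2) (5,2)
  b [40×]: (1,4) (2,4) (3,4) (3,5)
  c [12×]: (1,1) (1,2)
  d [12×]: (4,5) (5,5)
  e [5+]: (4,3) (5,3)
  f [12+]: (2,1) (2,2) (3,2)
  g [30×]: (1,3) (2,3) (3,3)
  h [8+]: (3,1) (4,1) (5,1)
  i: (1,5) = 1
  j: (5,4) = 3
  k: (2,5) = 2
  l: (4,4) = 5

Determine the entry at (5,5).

Cage i is given; hence (1,5) = 1.
Cage k is given, which forces (2,5) = 2.
L is a freebie, so (4,4) = 5.
Cage j is a single given cell; hence (5,4) = 3.
3 is placed in row 5, so (5,5) = 4.
Column 5 now contains 4, leaving (3,5) = 5.
Column 5 now contains 4, so (4,5) = 3.
Row 4 already has 3, so (4,3) = 4.
Cage e needs two cells with sum 5, so (5,3) = 1.
Cage a's pair has product 2, leaving (4,2) = 1.
1 is placed in row 5, which forces (5,1) = 5.
1 is placed in row 5, leaving (5,2) = 2.
The 3 cells of cage f must have sum 12, which forces (2,2) = 5.
5 is placed in row 2, leaving (2,3) = 3.
Cage h has sum 8; hence (3,1) = 1.
3 is placed in column 3, leaving (3,3) = 2.
Row 3 already has 2; hence (3,4) = 4.
Row 4 already has 1, leaving (4,1) = 2.
Column 3 now contains 2, leaving (1,3) = 5.
Column 4 already has 4, leaving (1,4) = 2.
Row 2 now contains 3, which forces (2,1) = 4.
Column 4 already has 4, leaving (2,4) = 1.
Row 3 already has 4; hence (3,2) = 3.
4 is placed in column 1; hence (1,1) = 3.
3 is placed in column 2, which forces (1,2) = 4.
Filled in: 3 4 5 2 1 / 4 5 3 1 2 / 1 3 2 4 5 / 2 1 4 5 3 / 5 2 1 3 4.

4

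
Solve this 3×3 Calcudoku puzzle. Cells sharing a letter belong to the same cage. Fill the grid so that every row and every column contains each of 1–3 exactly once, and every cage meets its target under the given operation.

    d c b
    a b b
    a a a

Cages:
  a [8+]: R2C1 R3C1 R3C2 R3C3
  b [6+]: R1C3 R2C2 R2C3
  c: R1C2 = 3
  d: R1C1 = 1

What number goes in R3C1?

3

Cage d is given; hence R1C1 = 1.
C is a freebie; hence R1C2 = 3.
Row 1 already has 3; hence R1C3 = 2.
The 4 cells of cage a must have sum 8, so R2C1 = 2.
2 is placed in row 2; hence R2C2 = 1.
Row 2 already has 1; hence R2C3 = 3.
1 is placed in column 1, so R3C1 = 3.
Column 2 now contains 1, which forces R3C2 = 2.
3 is placed in column 3, leaving R3C3 = 1.
Filled in: 1 3 2 / 2 1 3 / 3 2 1.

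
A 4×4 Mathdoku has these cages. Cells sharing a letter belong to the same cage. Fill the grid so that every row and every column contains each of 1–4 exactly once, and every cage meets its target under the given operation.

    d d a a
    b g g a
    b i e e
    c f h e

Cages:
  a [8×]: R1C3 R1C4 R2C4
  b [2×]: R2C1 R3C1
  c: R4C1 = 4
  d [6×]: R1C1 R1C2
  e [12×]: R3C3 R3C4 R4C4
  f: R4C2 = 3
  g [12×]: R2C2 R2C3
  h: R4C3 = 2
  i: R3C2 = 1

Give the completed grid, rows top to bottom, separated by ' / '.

3 2 1 4 / 1 4 3 2 / 2 1 4 3 / 4 3 2 1

Cage i is given, leaving R3C2 = 1.
C is a freebie, which forces R4C1 = 4.
F is a freebie; hence R4C2 = 3.
Cage h is given, so R4C3 = 2.
Row 4 now contains 2, which forces R4C4 = 1.
Cage d's pair has product 6, leaving R1C1 = 3.
Column 2 already has 3, leaving R1C2 = 2.
Cage a has product 8, which forces R1C3 = 1.
Row 1 already has 2, which forces R1C4 = 4.
Cage b's pair has product 2; hence R2C1 = 1.
Column 2 already has 3, leaving R2C2 = 4.
Cage g needs two cells with product 12, leaving R2C3 = 3.
Column 4 now contains 4, which forces R2C4 = 2.
1 is placed in row 3, leaving R3C1 = 2.
3 is placed in column 3; hence R3C3 = 4.
Column 4 now contains 4; hence R3C4 = 3.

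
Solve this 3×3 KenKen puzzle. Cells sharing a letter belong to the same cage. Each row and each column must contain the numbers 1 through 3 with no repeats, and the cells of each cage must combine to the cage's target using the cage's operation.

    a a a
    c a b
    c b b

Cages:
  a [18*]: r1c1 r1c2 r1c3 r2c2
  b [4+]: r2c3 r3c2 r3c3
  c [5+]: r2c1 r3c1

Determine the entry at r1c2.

The 4 cells of cage a must have product 18, which forces r2c2 = 3.
Cage b needs sum 4, so r2c3 = 1.
Cage b needs sum 4, which forces r3c2 = 1.
The 3 cells of cage b must have sum 4, which forces r3c3 = 2.
The 4 cells of cage a must have product 18; hence r1c1 = 1.
Column 2 already has 1, so r1c2 = 2.
Column 3 already has 2; hence r1c3 = 3.
Row 2 already has 3, which forces r2c1 = 2.
2 is placed in row 3; hence r3c1 = 3.
Completed grid: 1 2 3 / 2 3 1 / 3 1 2.

2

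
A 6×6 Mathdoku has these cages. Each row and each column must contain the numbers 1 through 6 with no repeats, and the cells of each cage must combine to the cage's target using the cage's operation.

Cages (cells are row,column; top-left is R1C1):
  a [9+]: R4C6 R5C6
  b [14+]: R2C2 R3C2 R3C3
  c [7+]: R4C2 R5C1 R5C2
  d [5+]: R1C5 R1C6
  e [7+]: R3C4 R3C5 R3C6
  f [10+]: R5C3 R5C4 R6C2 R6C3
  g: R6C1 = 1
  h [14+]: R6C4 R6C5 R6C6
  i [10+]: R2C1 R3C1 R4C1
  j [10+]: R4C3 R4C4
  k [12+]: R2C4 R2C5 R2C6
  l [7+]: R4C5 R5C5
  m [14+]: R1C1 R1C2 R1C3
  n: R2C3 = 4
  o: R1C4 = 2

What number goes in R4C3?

6

Cage o is given, which forces R1C4 = 2.
Cage n is given; hence R2C3 = 4.
4 is placed in column 3, leaving R4C3 = 6.
Row 4 now contains 6, so R4C4 = 4.
Cage g is a single given cell, so R6C1 = 1.
4 is placed in column 4, so R3C4 = 1.
Column 4 already has 1, which forces R5C4 = 3.
Row 2 needs a 2, and only R2C1 is open for it.
Column 1 now contains 2, leaving R5C1 = 4.
4 is placed in row 5; hence R5C6 = 6.
Cage a needs two cells with sum 9, leaving R4C6 = 3.
Column 6 already has 3, which forces R6C6 = 5.
Column 6 now contains 5, which forces R2C6 = 1.
Cage i needs sum 10, which forces R3C1 = 3.
Row 3 now contains 3, which forces R3C3 = 5.
Row 4 already has 3, leaving R4C1 = 5.
Row 4 already has 5; hence R4C5 = 2.
Column 5 already has 2, so R5C5 = 5.
Row 6 already has 5, so R6C4 = 6.
Cage h has sum 14, leaving R6C5 = 3.
Column 1 now contains 5, leaving R1C1 = 6.
The 3 cells of cage m must have sum 14, so R1C2 = 5.
Column 3 now contains 5, so R1C3 = 3.
Cage d needs two cells with sum 5, leaving R1C5 = 1.
1 is placed in column 6, which forces R1C6 = 4.
5 is placed in column 2, which forces R2C2 = 3.
6 is placed in column 4, leaving R2C4 = 5.
5 is placed in column 5, which forces R2C5 = 6.
Column 5 already has 2, leaving R3C5 = 4.
The 3 cells of cage e must have sum 7, leaving R3C6 = 2.
Row 4 already has 2, which forces R4C2 = 1.
Cage c needs sum 7, leaving R5C2 = 2.
Cage f needs sum 10, which forces R5C3 = 1.
The 4 cells of cage f must have sum 10; hence R6C2 = 4.
Row 6 already has 3, leaving R6C3 = 2.
4 is placed in row 3, leaving R3C2 = 6.
Filled in: 6 5 3 2 1 4 / 2 3 4 5 6 1 / 3 6 5 1 4 2 / 5 1 6 4 2 3 / 4 2 1 3 5 6 / 1 4 2 6 3 5.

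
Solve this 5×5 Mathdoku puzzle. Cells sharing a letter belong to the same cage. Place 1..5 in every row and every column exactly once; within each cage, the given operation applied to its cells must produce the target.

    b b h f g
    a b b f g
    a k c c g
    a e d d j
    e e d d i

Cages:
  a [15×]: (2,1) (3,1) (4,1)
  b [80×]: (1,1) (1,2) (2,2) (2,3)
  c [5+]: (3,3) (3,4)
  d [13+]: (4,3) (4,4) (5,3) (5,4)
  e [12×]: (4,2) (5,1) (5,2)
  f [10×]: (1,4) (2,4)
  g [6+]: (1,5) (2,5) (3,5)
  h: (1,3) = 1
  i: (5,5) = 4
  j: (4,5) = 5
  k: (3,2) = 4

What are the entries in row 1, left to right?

4 5 1 2 3

Cage h is a single given cell; hence (1,3) = 1.
Cage k is given; hence (3,2) = 4.
J is a freebie, leaving (4,5) = 5.
I is a freebie, leaving (5,5) = 4.
Cage e has product 12, which forces (4,2) = 2.
Cage e has product 12; hence (5,1) = 2.
Cage e has product 12; hence (5,2) = 3.
3 is placed in row 5, so (5,3) = 5.
Row 5 already has 5, which forces (5,4) = 1.
Column 1 already has 2, leaving (1,1) = 4.
Column 2 now contains 2, which forces (1,2) = 5.
Row 1 already has 5, which forces (1,4) = 2.
Row 1 now contains 2, so (1,5) = 3.
The 4 cells of cage b must have product 80, so (2,2) = 1.
Cage b needs product 80; hence (2,3) = 4.
2 is placed in column 4, so (2,4) = 5.
Row 2 already has 1, which forces (2,5) = 2.
2 is placed in column 4, leaving (3,4) = 3.
2 is placed in column 5; hence (3,5) = 1.
4 is placed in column 3; hence (4,3) = 3.
Column 4 already has 3; hence (4,4) = 4.
Row 2 now contains 5; hence (2,1) = 3.
1 is placed in row 3, leaving (3,1) = 5.
3 is placed in row 3; hence (3,3) = 2.
Row 4 now contains 3, which forces (4,1) = 1.
Filled in: 4 5 1 2 3 / 3 1 4 5 2 / 5 4 2 3 1 / 1 2 3 4 5 / 2 3 5 1 4.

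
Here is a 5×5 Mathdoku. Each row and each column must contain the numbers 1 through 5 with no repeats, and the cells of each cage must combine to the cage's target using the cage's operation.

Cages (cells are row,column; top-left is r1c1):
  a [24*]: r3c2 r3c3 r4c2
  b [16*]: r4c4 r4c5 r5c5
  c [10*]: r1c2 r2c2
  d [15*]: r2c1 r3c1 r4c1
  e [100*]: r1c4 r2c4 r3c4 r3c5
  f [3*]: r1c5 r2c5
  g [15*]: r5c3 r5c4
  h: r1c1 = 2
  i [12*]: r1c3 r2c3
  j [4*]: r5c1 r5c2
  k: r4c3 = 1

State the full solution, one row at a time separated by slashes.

Cage h is a single given cell; hence r1c1 = 2.
Row 1 already has 2, leaving r1c2 = 5.
Column 2 now contains 5, which forces r2c2 = 2.
Cage e needs product 100; hence r3c5 = 5.
K is a freebie; hence r4c3 = 1.
1 is placed in row 4, so r4c5 = 4.
Column 5 now contains 4; hence r5c5 = 2.
Cage e needs product 100, leaving r2c4 = 5.
Cage a needs product 24, so r3c2 = 4.
Cage a needs product 24, which forces r3c3 = 2.
Row 3 now contains 4, which forces r3c4 = 1.
Row 4 now contains 4, which forces r4c2 = 3.
Row 4 now contains 4, which forces r4c4 = 2.
Column 2 now contains 4, which forces r5c2 = 1.
5 is placed in column 4, which forces r5c4 = 3.
Column 4 now contains 1, leaving r1c4 = 4.
Cage d has product 15; hence r2c1 = 1.
Row 2 already has 1, leaving r2c5 = 3.
Row 3 already has 1, so r3c1 = 3.
Row 4 already has 3, which forces r4c1 = 5.
1 is placed in row 5; hence r5c1 = 4.
Row 5 now contains 3, leaving r5c3 = 5.
Row 1 already has 4; hence r1c3 = 3.
Column 5 now contains 3; hence r1c5 = 1.
Row 2 already has 3, which forces r2c3 = 4.

2 5 3 4 1 / 1 2 4 5 3 / 3 4 2 1 5 / 5 3 1 2 4 / 4 1 5 3 2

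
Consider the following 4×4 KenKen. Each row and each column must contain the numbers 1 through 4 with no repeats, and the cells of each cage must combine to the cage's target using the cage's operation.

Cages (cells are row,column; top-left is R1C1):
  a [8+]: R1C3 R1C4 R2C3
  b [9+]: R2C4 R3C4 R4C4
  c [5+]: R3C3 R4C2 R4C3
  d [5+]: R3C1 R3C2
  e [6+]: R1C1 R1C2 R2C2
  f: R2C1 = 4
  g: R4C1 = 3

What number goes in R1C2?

F is a freebie; hence R2C1 = 4.
Cage g is given, leaving R4C1 = 3.
Row 4 now contains 3, so R4C3 = 1.
1 is placed in column 3, leaving R3C3 = 2.
Row 4 already has 1; hence R4C2 = 2.
2 is placed in row 4, leaving R4C4 = 4.
Column 3 already has 2, which forces R1C3 = 4.
The 3 cells of cage a must have sum 8, leaving R1C4 = 1.
Column 3 already has 2, which forces R2C3 = 3.
Cage b needs sum 9, which forces R2C4 = 2.
Row 3 now contains 2, so R3C1 = 1.
Cage d needs two cells with sum 5, so R3C2 = 4.
Column 4 now contains 4; hence R3C4 = 3.
1 is placed in row 1, leaving R1C1 = 2.
1 is placed in row 1, so R1C2 = 3.
Row 2 now contains 3, which forces R2C2 = 1.
The full grid is 2 3 4 1 / 4 1 3 2 / 1 4 2 3 / 3 2 1 4.

3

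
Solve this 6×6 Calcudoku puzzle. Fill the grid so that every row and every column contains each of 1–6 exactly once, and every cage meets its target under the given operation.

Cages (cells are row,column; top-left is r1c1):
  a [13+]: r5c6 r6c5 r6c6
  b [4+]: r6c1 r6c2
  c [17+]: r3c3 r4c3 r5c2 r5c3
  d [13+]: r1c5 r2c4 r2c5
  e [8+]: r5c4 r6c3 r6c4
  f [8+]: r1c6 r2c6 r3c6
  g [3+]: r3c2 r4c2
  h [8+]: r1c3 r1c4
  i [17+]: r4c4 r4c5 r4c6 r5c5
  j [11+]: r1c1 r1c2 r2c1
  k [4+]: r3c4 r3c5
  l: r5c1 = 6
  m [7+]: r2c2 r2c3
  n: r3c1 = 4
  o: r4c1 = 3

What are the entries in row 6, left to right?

Cage n is given, leaving r3c1 = 4.
Cage o is given; hence r4c1 = 3.
Cage l is given, so r5c1 = 6.
Column 1 now contains 3, which forces r6c1 = 1.
Row 6 already has 1; hence r6c2 = 3.
Cage j has sum 11; hence r1c2 = 4.
In row 1, 1 can only go at r1c6, so r1c6 = 1.
Row 3 needs a 6, and only r3c3 is open for it.
Row 3 needs a 5, and only r3c6 is open for it.
The 3 cells of cage f must have sum 8; hence r2c6 = 2.
Column 6 already has 2, leaving r5c6 = 3.
The 3 cells of cage j must have sum 11, leaving r1c1 = 2.
Row 2 already has 2, leaving r2c1 = 5.
Cage m needs two cells with sum 7; hence r2c2 = 6.
Cage m needs two cells with sum 7, which forces r2c3 = 1.
Cage d needs sum 13; hence r1c5 = 6.
6 is placed in column 5, so r6c5 = 4.
4 is placed in row 6, which forces r6c6 = 6.
Cage d has sum 13, so r2c4 = 4.
4 is placed in column 5, which forces r2c5 = 3.
Column 5 now contains 3; hence r3c5 = 1.
Cage i needs sum 17, which forces r4c4 = 6.
6 is placed in column 6, leaving r4c6 = 4.
The 3 cells of cage e must have sum 8, leaving r5c4 = 1.
1 is placed in row 3, which forces r3c2 = 2.
1 is placed in row 3, leaving r3c4 = 3.
Cage g needs two cells with sum 3, leaving r4c2 = 1.
Column 2 now contains 2; hence r5c2 = 5.
Cage c has sum 17, leaving r5c3 = 4.
5 is placed in row 5; hence r5c5 = 2.
Cage h's pair has sum 8, so r1c3 = 3.
Column 4 now contains 3; hence r1c4 = 5.
Cage c has sum 17; hence r4c3 = 2.
Column 5 already has 2; hence r4c5 = 5.
Column 3 now contains 2, so r6c3 = 5.
5 is placed in column 4, so r6c4 = 2.
Filled in: 2 4 3 5 6 1 / 5 6 1 4 3 2 / 4 2 6 3 1 5 / 3 1 2 6 5 4 / 6 5 4 1 2 3 / 1 3 5 2 4 6.

1 3 5 2 4 6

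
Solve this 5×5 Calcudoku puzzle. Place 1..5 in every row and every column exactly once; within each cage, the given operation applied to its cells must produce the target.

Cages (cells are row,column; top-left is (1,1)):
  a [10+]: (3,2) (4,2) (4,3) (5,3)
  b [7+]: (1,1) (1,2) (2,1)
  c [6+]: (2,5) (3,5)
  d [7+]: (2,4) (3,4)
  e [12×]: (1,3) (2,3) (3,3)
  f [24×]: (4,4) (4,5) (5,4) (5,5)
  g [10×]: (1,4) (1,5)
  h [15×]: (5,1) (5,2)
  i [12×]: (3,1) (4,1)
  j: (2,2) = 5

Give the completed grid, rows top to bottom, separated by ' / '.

1 4 3 5 2 / 2 5 4 3 1 / 3 2 1 4 5 / 4 1 5 2 3 / 5 3 2 1 4

J is a freebie, so (2,2) = 5.
Column 2 already has 5; hence (5,2) = 3.
3 is placed in row 5, which forces (5,1) = 5.
Row 4 needs a 5, and only (4,3) is open for it.
Cage a has sum 10; hence (5,3) = 2.
Row 4 needs a 1, and only (4,2) is open for it.
Column 2 now contains 1, leaving (3,2) = 2.
Column 2 now contains 2, which forces (1,2) = 4.
Row 1 needs a 3, and only (1,3) is open for it.
The only place for 1 in row 1 is (1,1).
Column 1 already has 1, leaving (2,1) = 2.
Row 2 now contains 2, so (2,5) = 1.
Column 5 already has 1, so (5,5) = 4.
Row 2 already has 1, so (2,3) = 4.
Row 2 now contains 4; hence (2,4) = 3.
Cage e has product 12, leaving (3,3) = 1.
Column 4 now contains 3; hence (3,4) = 4.
Column 5 already has 4, so (3,5) = 5.
Column 4 now contains 3; hence (4,4) = 2.
Row 4 now contains 2, so (4,5) = 3.
Row 5 now contains 4; hence (5,4) = 1.
Column 4 now contains 2, so (1,4) = 5.
Column 5 now contains 5, so (1,5) = 2.
Row 3 already has 4, which forces (3,1) = 3.
Row 4 now contains 3, so (4,1) = 4.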